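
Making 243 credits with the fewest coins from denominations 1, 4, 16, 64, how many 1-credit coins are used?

3

Greedy: take as many of the largest coin as possible, then repeat with the remainder.
243 = 3×64 + 3×16 + 3×1
Count of 1: 3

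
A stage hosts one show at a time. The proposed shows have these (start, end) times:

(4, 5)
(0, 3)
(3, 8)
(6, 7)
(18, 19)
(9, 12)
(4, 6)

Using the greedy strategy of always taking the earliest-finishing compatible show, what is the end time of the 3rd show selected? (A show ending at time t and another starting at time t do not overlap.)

By end time: (0,3), (4,5), (4,6), (6,7), (3,8), (9,12), (18,19).
Pick (0,3); next start ≥ 3 → (4,5); next start ≥ 5 → (6,7); next start ≥ 7 → (9,12); next start ≥ 12 → (18,19).
Selected: (0,3) (4,5) (6,7) (9,12) (18,19)

7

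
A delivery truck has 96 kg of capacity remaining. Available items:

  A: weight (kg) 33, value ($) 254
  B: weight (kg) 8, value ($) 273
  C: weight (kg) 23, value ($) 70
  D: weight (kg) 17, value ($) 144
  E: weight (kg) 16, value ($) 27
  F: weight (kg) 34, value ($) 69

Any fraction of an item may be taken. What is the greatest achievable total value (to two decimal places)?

771.44

Sort by value per unit weight and fill in that order.
Ratios (sorted): B 34.12, D 8.47, A 7.70, C 3.04, F 2.03, E 1.69
take B (8 @ 273); take D (17 @ 144); take A (33 @ 254); take C (23 @ 70); take 15/34 of F → 30.44. Capacity used 96/96.
Total value = 771.44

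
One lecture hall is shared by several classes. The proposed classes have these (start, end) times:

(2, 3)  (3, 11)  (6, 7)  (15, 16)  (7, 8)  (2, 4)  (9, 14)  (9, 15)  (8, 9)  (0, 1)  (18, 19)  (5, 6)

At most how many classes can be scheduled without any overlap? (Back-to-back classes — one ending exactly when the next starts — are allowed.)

Greedy by earliest finish: after sorting by end time, pick each interval compatible with the last pick.
Sorted by end: (0,1)  (2,3)  (2,4)  (5,6)  (6,7)  (7,8)  (8,9)  (3,11)  (9,14)  (9,15)  (15,16)  (18,19)
take (0,1); take (2,3); take (5,6); take (6,7); take (7,8); take (8,9); take (9,14); take (15,16); take (18,19).
Selected 9 classes.

9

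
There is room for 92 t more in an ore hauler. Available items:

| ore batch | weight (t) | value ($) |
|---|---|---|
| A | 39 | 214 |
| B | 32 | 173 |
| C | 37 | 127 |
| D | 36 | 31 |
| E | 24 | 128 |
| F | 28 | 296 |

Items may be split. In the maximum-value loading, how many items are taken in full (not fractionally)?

2

Greedy by value/weight ratio, highest first.
Order: F (296/28=10.57) > A (214/39=5.49) > B (173/32=5.41) > E (128/24=5.33) > C (127/37=3.43) > D (31/36=0.86)
Fill: take F (28 @ 296) → take A (39 @ 214) → take 25/32 of B → 135.16; 92/92 used.
2 item(s) taken whole; one partial (take 25/32 of B).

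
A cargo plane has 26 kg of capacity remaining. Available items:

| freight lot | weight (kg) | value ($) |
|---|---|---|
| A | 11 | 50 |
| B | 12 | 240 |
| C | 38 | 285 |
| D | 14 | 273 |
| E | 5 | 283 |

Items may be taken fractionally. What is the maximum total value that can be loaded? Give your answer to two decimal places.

698.50

Greedy by value/weight ratio, highest first.
Order: E (283/5=56.60) > B (240/12=20.00) > D (273/14=19.50) > C (285/38=7.50) > A (50/11=4.55)
Fill: take E (5 @ 283) → take B (12 @ 240) → take 9/14 of D → 175.50; 26/26 used.
Total value = 698.50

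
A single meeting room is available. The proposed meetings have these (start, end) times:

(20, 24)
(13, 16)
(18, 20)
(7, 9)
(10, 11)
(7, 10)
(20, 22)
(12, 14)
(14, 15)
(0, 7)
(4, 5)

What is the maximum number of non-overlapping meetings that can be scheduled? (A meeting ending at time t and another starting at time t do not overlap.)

7

Order by finish time; keep every interval that doesn't clash with the previous kept one.
By end time: (4,5), (0,7), (7,9), (7,10), (10,11), (12,14), (14,15), (13,16), (18,20), (20,22), (20,24).
Pick (4,5); next start ≥ 5 → (7,9); next start ≥ 9 → (10,11); next start ≥ 11 → (12,14); next start ≥ 14 → (14,15); next start ≥ 15 → (18,20); next start ≥ 20 → (20,22).
Selected 7 meetings.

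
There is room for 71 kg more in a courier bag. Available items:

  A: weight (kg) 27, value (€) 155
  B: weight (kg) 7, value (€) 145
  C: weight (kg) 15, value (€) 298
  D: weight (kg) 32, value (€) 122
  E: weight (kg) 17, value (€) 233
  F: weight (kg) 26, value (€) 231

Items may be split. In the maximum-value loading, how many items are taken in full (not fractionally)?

4

Greedy by value/weight ratio, highest first.
Order: B (145/7=20.71) > C (298/15=19.87) > E (233/17=13.71) > F (231/26=8.88) > A (155/27=5.74) > D (122/32=3.81)
Fill: take B (7 @ 145) → take C (15 @ 298) → take E (17 @ 233) → take F (26 @ 231) → take 6/27 of A → 34.44; 71/71 used.
4 item(s) taken whole; one partial (take 6/27 of A).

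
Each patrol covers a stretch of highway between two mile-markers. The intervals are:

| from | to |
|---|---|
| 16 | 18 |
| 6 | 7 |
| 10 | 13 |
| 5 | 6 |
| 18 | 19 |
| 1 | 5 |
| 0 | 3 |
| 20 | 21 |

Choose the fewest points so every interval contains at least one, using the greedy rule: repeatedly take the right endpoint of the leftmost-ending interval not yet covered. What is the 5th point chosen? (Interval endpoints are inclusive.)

Sort by right endpoint; whenever an interval is uncovered, place a point at its right end.
By right end: [0,3]  [1,5]  [5,6]  [6,7]  [10,13]  [16,18]  [18,19]  [20,21]
[0,3] uncovered → point at 3; [5,6] uncovered → point at 6; [10,13] uncovered → point at 13; [16,18] uncovered → point at 18; [20,21] uncovered → point at 21.
Points: 3, 6, 13, 18, 21 (5 total).

21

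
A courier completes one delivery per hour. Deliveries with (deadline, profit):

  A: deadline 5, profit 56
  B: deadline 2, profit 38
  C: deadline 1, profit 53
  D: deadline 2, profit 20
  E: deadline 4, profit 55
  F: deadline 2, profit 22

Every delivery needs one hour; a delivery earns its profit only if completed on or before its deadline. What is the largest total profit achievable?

202

Take jobs in profit order; each goes to the latest open slot no later than its deadline.
By profit: A(d5,56), E(d4,55), C(d1,53), B(d2,38), F(d2,22), D(d2,20)
A→slot 5; E→slot 4; C→slot 1; B→slot 2; F skipped; D skipped.
Profit = 53 + 38 + 55 + 56 = 202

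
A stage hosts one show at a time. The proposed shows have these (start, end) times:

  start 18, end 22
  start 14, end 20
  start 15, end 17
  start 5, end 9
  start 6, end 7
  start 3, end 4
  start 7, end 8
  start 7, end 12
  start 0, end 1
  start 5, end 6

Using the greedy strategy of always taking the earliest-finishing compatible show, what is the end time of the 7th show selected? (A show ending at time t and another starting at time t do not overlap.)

22

Sort by end time and greedily take each interval whose start is ≥ the last chosen end.
Sorted by end: (0,1)  (3,4)  (5,6)  (6,7)  (7,8)  (5,9)  (7,12)  (15,17)  (14,20)  (18,22)
take (0,1); take (3,4); take (5,6); take (6,7); take (7,8); take (15,17); take (18,22).
Selected: (0,1) (3,4) (5,6) (6,7) (7,8) (15,17) (18,22)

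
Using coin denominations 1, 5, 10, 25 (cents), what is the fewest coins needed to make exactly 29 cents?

Use the largest denomination that fits, subtract, and repeat.
29 − 1×25→4 − 4×1→0
Total coins = 1 + 4 = 5

5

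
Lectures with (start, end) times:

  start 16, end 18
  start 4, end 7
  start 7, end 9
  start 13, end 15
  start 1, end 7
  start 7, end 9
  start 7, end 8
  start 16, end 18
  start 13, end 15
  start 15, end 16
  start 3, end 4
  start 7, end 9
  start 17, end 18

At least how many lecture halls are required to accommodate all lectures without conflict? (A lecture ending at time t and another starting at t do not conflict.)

4

starts: [1, 3, 4, 7, 7, 7, 7, 13, 13, 15, 16, 16, 17]
ends:   [4, 7, 7, 8, 9, 9, 9, 15, 15, 16, 18, 18, 18]
s1→1 s3→2 e4→1 s4→2 e7→1 e7→0 s7→1 s7→2 s7→3 s7→4  — peak 4.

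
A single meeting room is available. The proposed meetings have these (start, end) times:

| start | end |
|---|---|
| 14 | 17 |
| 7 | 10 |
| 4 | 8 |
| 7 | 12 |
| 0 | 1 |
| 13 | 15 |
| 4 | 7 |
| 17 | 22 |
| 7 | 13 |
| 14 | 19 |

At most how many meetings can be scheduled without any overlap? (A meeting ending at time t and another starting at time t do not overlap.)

Sorted by end: (0,1)  (4,7)  (4,8)  (7,10)  (7,12)  (7,13)  (13,15)  (14,17)  (14,19)  (17,22)
take (0,1); take (4,7); take (7,10); skip (7,12); take (13,15); skip (14,17); take (17,22).
Selected 5 meetings.

5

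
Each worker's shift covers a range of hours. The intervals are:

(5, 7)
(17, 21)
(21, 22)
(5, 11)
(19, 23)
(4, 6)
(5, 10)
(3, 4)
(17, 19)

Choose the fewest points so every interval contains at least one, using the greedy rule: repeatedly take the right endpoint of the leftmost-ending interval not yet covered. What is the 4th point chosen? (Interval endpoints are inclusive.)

22

Process intervals by earliest right end; each time one isn't hit yet, stab at its right endpoint.
Sorted: [3,4] [4,6] [5,7] [5,10] [5,11] [17,19] [17,21] [21,22] [19,23]
{[3,4],[4,6]} hit by 4; {[5,7],[5,10],[5,11]} hit by 7; {[17,19],[17,21]} hit by 19; {[21,22],[19,23]} hit by 22.
Points: 4, 7, 19, 22 (4 total).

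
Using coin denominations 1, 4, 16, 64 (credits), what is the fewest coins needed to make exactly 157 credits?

Use the largest denomination that fits, subtract, and repeat.
157 − 2×64→29 − 1×16→13 − 3×4→1 − 1×1→0
Total coins = 2 + 1 + 3 + 1 = 7

7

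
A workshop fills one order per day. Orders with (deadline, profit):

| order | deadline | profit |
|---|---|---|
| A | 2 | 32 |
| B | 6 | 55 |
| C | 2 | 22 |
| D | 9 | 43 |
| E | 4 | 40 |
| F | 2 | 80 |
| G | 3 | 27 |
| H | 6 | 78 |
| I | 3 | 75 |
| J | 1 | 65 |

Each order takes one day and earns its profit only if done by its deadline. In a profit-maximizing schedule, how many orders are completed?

7

Sort by profit descending; place each in the latest free slot ≤ its deadline.
By profit: F(d2,80), H(d6,78), I(d3,75), J(d1,65), B(d6,55), D(d9,43), E(d4,40), A(d2,32), G(d3,27), C(d2,22)
F→slot 2; H→slot 6; I→slot 3; J→slot 1; B→slot 5; D→slot 9; E→slot 4; A skipped; G skipped; C skipped.
7 of 10 scheduled.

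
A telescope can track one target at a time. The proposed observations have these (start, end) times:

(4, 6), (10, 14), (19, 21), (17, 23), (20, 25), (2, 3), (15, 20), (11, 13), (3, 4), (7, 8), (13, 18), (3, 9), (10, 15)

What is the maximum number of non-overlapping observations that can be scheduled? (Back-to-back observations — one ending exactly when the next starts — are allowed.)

7

Greedy by earliest finish: after sorting by end time, pick each interval compatible with the last pick.
Sorted by end: (2,3)  (3,4)  (4,6)  (7,8)  (3,9)  (11,13)  (10,14)  (10,15)  (13,18)  (15,20)  (19,21)  (17,23)  (20,25)
take (2,3); take (3,4); take (4,6); take (7,8); take (11,13); skip (10,14); take (13,18); skip (15,20); take (19,21); skip (20,25).
Selected 7 observations.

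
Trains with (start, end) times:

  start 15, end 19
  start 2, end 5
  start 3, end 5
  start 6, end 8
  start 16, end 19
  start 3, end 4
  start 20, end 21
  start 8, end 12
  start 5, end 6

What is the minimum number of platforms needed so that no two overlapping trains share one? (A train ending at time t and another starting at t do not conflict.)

Events (time:±→running): 2:+→1 3:+→2 3:+→3 … peak 3.

3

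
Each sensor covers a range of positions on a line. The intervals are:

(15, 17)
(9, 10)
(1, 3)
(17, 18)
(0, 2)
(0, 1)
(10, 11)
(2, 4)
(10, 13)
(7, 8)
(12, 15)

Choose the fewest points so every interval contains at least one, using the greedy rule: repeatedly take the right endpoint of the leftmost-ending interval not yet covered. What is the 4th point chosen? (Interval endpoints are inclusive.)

10

Sort by right endpoint; whenever an interval is uncovered, place a point at its right end.
By right end: [0,1]  [0,2]  [1,3]  [2,4]  [7,8]  [9,10]  [10,11]  [10,13]  [12,15]  [15,17]  [17,18]
[0,1] uncovered → point at 1; [2,4] uncovered → point at 4; [7,8] uncovered → point at 8; [9,10] uncovered → point at 10; [12,15] uncovered → point at 15; [17,18] uncovered → point at 18.
Points: 1, 4, 8, 10, 15, 18 (6 total).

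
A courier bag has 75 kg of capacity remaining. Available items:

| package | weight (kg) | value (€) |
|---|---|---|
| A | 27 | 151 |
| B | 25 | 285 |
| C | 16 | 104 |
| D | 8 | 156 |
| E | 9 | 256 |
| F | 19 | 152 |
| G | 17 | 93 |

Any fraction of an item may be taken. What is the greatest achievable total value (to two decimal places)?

940.00

Ratios (sorted): E 28.44, D 19.50, B 11.40, F 8.00, C 6.50, A 5.59, G 5.47
take E (9 @ 256); take D (8 @ 156); take B (25 @ 285); take F (19 @ 152); take 14/16 of C → 91.00. Capacity used 75/75.
Total value = 940.00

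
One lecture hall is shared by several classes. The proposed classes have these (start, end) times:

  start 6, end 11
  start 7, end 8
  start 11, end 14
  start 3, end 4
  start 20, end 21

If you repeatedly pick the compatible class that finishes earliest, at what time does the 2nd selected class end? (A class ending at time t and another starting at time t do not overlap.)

8

Order by finish time; keep every interval that doesn't clash with the previous kept one.
By end time: (3,4), (7,8), (6,11), (11,14), (20,21).
Pick (3,4); next start ≥ 4 → (7,8); next start ≥ 8 → (11,14); next start ≥ 14 → (20,21).
Selected: (3,4) (7,8) (11,14) (20,21)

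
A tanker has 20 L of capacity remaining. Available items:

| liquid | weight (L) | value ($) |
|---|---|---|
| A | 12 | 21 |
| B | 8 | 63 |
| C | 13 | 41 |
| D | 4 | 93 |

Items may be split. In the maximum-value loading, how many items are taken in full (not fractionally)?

Greedy by value/weight ratio, highest first.
Order: D (93/4=23.25) > B (63/8=7.88) > C (41/13=3.15) > A (21/12=1.75)
Fill: take D (4 @ 93) → take B (8 @ 63) → take 8/13 of C → 25.23; 20/20 used.
2 item(s) taken whole; one partial (take 8/13 of C).

2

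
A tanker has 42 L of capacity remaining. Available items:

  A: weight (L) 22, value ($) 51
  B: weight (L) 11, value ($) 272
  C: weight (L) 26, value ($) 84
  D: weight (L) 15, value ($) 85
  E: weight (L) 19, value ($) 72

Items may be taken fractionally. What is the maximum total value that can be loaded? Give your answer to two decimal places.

417.63

Ratios (sorted): B 24.73, D 5.67, E 3.79, C 3.23, A 2.32
take B (11 @ 272); take D (15 @ 85); take 16/19 of E → 60.63. Capacity used 42/42.
Total value = 417.63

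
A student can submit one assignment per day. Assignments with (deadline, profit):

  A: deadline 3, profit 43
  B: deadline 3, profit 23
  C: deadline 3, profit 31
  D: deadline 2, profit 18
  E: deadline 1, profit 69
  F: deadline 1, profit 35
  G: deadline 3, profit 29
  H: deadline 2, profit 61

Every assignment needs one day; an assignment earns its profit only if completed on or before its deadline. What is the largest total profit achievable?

Take jobs in profit order; each goes to the latest open slot no later than its deadline.
By profit: E(d1,69), H(d2,61), A(d3,43), F(d1,35), C(d3,31), G(d3,29), B(d3,23), D(d2,18)
E→slot 1; H→slot 2; A→slot 3; F skipped; C skipped; G skipped; B skipped; D skipped.
Profit = 69 + 61 + 43 = 173

173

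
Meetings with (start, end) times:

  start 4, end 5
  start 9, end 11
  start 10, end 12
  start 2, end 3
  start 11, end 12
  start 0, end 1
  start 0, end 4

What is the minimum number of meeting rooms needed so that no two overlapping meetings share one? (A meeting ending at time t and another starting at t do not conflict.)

The answer is the maximum number of intervals overlapping at any instant.
Events (time:±→running): 0:+→1 0:+→2 … peak 2.

2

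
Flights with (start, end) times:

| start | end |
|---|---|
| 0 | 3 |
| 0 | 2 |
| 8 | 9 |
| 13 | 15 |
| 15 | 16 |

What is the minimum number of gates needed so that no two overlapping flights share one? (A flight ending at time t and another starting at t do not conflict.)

The answer is the maximum number of intervals overlapping at any instant.
starts: [0, 0, 8, 13, 15]
ends:   [2, 3, 9, 15, 16]
s0→1 s0→2  — peak 2.

2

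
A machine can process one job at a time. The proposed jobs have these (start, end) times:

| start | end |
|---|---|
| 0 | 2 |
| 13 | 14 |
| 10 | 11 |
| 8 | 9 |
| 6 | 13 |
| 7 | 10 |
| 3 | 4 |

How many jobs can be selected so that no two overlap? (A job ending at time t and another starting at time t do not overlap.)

Greedy by earliest finish: after sorting by end time, pick each interval compatible with the last pick.
By end time: (0,2), (3,4), (8,9), (7,10), (10,11), (6,13), (13,14).
Pick (0,2); next start ≥ 2 → (3,4); next start ≥ 4 → (8,9); next start ≥ 9 → (10,11); next start ≥ 11 → (13,14).
Selected 5 jobs.

5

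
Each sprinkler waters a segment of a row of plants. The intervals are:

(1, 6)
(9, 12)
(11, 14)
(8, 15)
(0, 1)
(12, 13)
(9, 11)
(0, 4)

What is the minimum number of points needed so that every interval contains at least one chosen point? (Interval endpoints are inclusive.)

Process intervals by earliest right end; each time one isn't hit yet, stab at its right endpoint.
By right end: [0,1]  [0,4]  [1,6]  [9,11]  [9,12]  [12,13]  [11,14]  [8,15]
[0,1] uncovered → point at 1; [9,11] uncovered → point at 11; [12,13] uncovered → point at 13.
Points: 1, 11, 13 (3 total).

3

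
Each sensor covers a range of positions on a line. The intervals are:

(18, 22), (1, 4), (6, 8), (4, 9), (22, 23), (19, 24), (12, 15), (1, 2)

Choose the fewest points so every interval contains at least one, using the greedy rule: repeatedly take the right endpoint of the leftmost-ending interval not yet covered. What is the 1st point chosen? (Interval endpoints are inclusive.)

2

Process intervals by earliest right end; each time one isn't hit yet, stab at its right endpoint.
By right end: [1,2]  [1,4]  [6,8]  [4,9]  [12,15]  [18,22]  [22,23]  [19,24]
[1,2] uncovered → point at 2; [6,8] uncovered → point at 8; [12,15] uncovered → point at 15; [18,22] uncovered → point at 22.
Points: 2, 8, 15, 22 (4 total).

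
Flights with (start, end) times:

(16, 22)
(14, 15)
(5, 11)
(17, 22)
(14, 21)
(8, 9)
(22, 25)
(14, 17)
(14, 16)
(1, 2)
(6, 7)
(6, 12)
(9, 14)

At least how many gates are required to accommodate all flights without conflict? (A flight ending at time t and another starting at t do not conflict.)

Count concurrent intervals with a sweep; the peak is the room count.
starts: [1, 5, 6, 6, 8, 9, 14, 14, 14, 14, 16, 17, 22]
ends:   [2, 7, 9, 11, 12, 14, 15, 16, 17, 21, 22, 22, 25]
s1→1 e2→0 s5→1 s6→2 s6→3 e7→2 s8→3 e9→2 s9→3 e11→2 e12→1 e14→0 s14→1 s14→2 s14→3 s14→4  — peak 4.

4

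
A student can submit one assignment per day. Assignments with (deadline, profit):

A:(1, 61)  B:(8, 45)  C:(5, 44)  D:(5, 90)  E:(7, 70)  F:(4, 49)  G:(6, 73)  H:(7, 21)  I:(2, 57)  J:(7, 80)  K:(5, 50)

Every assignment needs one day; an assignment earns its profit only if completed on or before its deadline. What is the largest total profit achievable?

Take jobs in profit order; each goes to the latest open slot no later than its deadline.
Profit order: D=90 J=80 G=73 E=70 A=61 I=57 K=50 F=49 B=45 C=44 H=21
Assign: D→slot 5, J→slot 7, G→slot 6, E→slot 4, A→slot 1, I→slot 2, K→slot 3, F skipped, B→slot 8, C skipped, H skipped.
Slots: [1:A] [2:I] [3:K] [4:E] [5:D] [6:G] [7:J] [8:B]
Profit = 61 + 57 + 50 + 70 + 90 + 73 + 80 + 45 = 526

526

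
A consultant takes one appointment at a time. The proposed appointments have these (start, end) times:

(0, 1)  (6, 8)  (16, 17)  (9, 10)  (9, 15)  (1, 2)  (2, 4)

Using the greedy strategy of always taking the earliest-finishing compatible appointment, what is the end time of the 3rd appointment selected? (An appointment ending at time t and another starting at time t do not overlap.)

Greedy by earliest finish: after sorting by end time, pick each interval compatible with the last pick.
By end time: (0,1), (1,2), (2,4), (6,8), (9,10), (9,15), (16,17).
Pick (0,1); next start ≥ 1 → (1,2); next start ≥ 2 → (2,4); next start ≥ 4 → (6,8); next start ≥ 8 → (9,10); next start ≥ 10 → (16,17).
Selected: (0,1) (1,2) (2,4) (6,8) (9,10) (16,17)

4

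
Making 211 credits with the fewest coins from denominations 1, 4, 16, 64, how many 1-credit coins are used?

211 − 3×64→19 − 1×16→3 − 3×1→0
Count of 1: 3

3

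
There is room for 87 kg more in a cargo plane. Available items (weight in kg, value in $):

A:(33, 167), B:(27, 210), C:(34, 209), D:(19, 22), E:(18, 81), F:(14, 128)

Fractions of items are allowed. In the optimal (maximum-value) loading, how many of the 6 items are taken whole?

3

Sort by value per unit weight and fill in that order.
Order: F (128/14=9.14) > B (210/27=7.78) > C (209/34=6.15) > A (167/33=5.06) > E (81/18=4.50) > D (22/19=1.16)
Fill: take F (14 @ 128) → take B (27 @ 210) → take C (34 @ 209) → take 12/33 of A → 60.73; 87/87 used.
3 item(s) taken whole; one partial (take 12/33 of A).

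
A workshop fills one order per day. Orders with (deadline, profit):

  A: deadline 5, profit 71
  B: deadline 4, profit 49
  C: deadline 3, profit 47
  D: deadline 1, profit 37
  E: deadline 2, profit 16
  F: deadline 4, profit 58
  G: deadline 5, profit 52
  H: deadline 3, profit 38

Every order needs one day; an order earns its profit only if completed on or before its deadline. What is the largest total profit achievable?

Take jobs in profit order; each goes to the latest open slot no later than its deadline.
Profit order: A=71 F=58 G=52 B=49 C=47 H=38 D=37 E=16
Assign: A→slot 5, F→slot 4, G→slot 3, B→slot 2, C→slot 1, H skipped, D skipped, E skipped.
Slots: [1:C] [2:B] [3:G] [4:F] [5:A]
Profit = 47 + 49 + 52 + 58 + 71 = 277

277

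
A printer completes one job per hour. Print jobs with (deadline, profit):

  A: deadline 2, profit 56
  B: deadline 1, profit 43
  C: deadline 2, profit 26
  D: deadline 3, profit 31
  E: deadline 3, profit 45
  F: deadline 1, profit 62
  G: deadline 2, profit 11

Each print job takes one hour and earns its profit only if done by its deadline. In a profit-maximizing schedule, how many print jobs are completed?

3

Sort by profit descending; place each in the latest free slot ≤ its deadline.
Profit order: F=62 A=56 E=45 B=43 D=31 C=26 G=11
Assign: F→slot 1, A→slot 2, E→slot 3, B skipped, D skipped, C skipped, G skipped.
Slots: [1:F] [2:A] [3:E]
3 of 7 scheduled.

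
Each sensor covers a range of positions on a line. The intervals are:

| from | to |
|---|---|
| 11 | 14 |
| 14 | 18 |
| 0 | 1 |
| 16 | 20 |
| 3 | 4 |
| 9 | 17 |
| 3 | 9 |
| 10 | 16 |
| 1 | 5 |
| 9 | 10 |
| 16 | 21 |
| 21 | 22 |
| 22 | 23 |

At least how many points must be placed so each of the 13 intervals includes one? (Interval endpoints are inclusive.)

6

Process intervals by earliest right end; each time one isn't hit yet, stab at its right endpoint.
By right end: [0,1]  [3,4]  [1,5]  [3,9]  [9,10]  [11,14]  [10,16]  [9,17]  [14,18]  [16,20]  [16,21]  [21,22]  [22,23]
[0,1] uncovered → point at 1; [3,4] uncovered → point at 4; [9,10] uncovered → point at 10; [11,14] uncovered → point at 14; [16,20] uncovered → point at 20; [21,22] uncovered → point at 22.
Points: 1, 4, 10, 14, 20, 22 (6 total).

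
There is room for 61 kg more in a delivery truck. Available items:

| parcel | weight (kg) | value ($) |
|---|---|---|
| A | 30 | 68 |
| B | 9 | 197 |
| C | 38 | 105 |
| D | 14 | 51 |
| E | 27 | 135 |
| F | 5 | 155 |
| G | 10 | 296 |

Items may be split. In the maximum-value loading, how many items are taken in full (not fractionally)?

4

Sort by value per unit weight and fill in that order.
Order: F (155/5=31.00) > G (296/10=29.60) > B (197/9=21.89) > E (135/27=5.00) > D (51/14=3.64) > C (105/38=2.76) > A (68/30=2.27)
Fill: take F (5 @ 155) → take G (10 @ 296) → take B (9 @ 197) → take E (27 @ 135) → take 10/14 of D → 36.43; 61/61 used.
4 item(s) taken whole; one partial (take 10/14 of D).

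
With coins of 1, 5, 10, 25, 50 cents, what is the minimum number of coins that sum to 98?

7

Use the largest denomination that fits, subtract, and repeat.
98 − 1×50→48 − 1×25→23 − 2×10→3 − 3×1→0
Total coins = 1 + 1 + 2 + 3 = 7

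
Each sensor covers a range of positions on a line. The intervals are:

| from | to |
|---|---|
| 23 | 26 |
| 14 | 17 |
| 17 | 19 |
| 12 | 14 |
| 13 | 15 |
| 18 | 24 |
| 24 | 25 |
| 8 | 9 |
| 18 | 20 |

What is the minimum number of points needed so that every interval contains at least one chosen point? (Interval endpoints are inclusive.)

Process intervals by earliest right end; each time one isn't hit yet, stab at its right endpoint.
Sorted: [8,9] [12,14] [13,15] [14,17] [17,19] [18,20] [18,24] [24,25] [23,26]
{[8,9]} hit by 9; {[12,14],[13,15],[14,17]} hit by 14; {[17,19],[18,20],[18,24]} hit by 19; {[24,25],[23,26]} hit by 25.
Points: 9, 14, 19, 25 (4 total).

4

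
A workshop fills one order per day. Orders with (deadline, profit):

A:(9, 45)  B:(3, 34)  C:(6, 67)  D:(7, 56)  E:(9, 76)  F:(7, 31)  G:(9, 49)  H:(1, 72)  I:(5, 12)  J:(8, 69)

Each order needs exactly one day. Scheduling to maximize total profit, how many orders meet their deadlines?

By profit: E(d9,76), H(d1,72), J(d8,69), C(d6,67), D(d7,56), G(d9,49), A(d9,45), B(d3,34), F(d7,31), I(d5,12)
E→slot 9; H→slot 1; J→slot 8; C→slot 6; D→slot 7; G→slot 5; A→slot 4; B→slot 3; F→slot 2; I skipped.
9 of 10 scheduled.

9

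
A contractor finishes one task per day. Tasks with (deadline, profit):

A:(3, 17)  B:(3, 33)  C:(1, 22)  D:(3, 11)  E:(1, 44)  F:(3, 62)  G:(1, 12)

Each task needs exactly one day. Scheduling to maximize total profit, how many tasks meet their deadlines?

3

Profit order: F=62 E=44 B=33 C=22 A=17 G=12 D=11
Assign: F→slot 3, E→slot 1, B→slot 2, C skipped, A skipped, G skipped, D skipped.
Slots: [1:E] [2:B] [3:F]
3 of 7 scheduled.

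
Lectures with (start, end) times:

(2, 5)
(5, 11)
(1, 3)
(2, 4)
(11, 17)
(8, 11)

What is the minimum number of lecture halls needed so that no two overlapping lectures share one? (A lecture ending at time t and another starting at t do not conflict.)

starts: [1, 2, 2, 5, 8, 11]
ends:   [3, 4, 5, 11, 11, 17]
s1→1 s2→2 s2→3  — peak 3.

3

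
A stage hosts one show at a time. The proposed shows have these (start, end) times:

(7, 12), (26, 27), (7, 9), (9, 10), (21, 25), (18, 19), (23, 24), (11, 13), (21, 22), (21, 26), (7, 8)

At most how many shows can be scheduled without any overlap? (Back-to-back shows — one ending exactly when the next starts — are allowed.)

Order by finish time; keep every interval that doesn't clash with the previous kept one.
By end time: (7,8), (7,9), (9,10), (7,12), (11,13), (18,19), (21,22), (23,24), (21,25), (21,26), (26,27).
Pick (7,8); next start ≥ 8 → (9,10); next start ≥ 10 → (11,13); next start ≥ 13 → (18,19); next start ≥ 19 → (21,22); next start ≥ 22 → (23,24); next start ≥ 24 → (26,27).
Selected 7 shows.

7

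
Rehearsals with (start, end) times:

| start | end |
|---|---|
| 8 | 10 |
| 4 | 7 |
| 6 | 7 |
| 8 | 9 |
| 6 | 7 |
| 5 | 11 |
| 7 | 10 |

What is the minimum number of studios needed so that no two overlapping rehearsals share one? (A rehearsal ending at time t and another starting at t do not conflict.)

The answer is the maximum number of intervals overlapping at any instant.
Events (time:±→running): 4:+→1 5:+→2 6:+→3 6:+→4 … peak 4.

4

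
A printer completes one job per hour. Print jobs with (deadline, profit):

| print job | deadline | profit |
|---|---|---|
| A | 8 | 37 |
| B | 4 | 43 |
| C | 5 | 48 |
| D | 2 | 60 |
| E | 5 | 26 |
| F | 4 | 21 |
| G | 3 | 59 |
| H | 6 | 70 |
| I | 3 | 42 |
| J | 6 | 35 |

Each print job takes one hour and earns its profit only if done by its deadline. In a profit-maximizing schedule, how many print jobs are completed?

7

By profit: H(d6,70), D(d2,60), G(d3,59), C(d5,48), B(d4,43), I(d3,42), A(d8,37), J(d6,35), E(d5,26), F(d4,21)
H→slot 6; D→slot 2; G→slot 3; C→slot 5; B→slot 4; I→slot 1; A→slot 8; J skipped; E skipped; F skipped.
7 of 10 scheduled.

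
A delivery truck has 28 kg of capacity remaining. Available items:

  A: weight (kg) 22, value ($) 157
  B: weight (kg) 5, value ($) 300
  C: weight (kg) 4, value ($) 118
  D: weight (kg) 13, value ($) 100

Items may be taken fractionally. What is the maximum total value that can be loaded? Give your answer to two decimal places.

Ratios (sorted): B 60.00, C 29.50, D 7.69, A 7.14
take B (5 @ 300); take C (4 @ 118); take D (13 @ 100); take 6/22 of A → 42.82. Capacity used 28/28.
Total value = 560.82

560.82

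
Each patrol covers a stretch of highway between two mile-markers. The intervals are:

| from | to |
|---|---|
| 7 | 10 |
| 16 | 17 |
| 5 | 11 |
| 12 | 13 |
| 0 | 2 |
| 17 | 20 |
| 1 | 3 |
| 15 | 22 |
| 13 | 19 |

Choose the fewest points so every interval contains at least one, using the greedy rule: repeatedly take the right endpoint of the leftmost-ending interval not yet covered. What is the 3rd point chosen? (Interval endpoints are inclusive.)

By right end: [0,2]  [1,3]  [7,10]  [5,11]  [12,13]  [16,17]  [13,19]  [17,20]  [15,22]
[0,2] uncovered → point at 2; [7,10] uncovered → point at 10; [12,13] uncovered → point at 13; [16,17] uncovered → point at 17.
Points: 2, 10, 13, 17 (4 total).

13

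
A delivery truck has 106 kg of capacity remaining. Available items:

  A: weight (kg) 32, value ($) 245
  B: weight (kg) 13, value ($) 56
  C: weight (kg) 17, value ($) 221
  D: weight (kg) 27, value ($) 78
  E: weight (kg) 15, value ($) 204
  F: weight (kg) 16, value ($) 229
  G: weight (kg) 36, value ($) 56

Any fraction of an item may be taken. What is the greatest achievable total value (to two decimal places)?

992.56

Order: F (229/16=14.31) > E (204/15=13.60) > C (221/17=13.00) > A (245/32=7.66) > B (56/13=4.31) > D (78/27=2.89) > G (56/36=1.56)
Fill: take F (16 @ 229) → take E (15 @ 204) → take C (17 @ 221) → take A (32 @ 245) → take B (13 @ 56) → take 13/27 of D → 37.56; 106/106 used.
Total value = 992.56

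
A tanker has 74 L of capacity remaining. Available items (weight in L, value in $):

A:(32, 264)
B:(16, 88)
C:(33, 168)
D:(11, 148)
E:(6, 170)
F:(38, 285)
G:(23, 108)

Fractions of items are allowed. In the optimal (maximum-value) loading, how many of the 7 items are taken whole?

Sort by value per unit weight and fill in that order.
Order: E (170/6=28.33) > D (148/11=13.45) > A (264/32=8.25) > F (285/38=7.50) > B (88/16=5.50) > C (168/33=5.09) > G (108/23=4.70)
Fill: take E (6 @ 170) → take D (11 @ 148) → take A (32 @ 264) → take 25/38 of F → 187.50; 74/74 used.
3 item(s) taken whole; one partial (take 25/38 of F).

3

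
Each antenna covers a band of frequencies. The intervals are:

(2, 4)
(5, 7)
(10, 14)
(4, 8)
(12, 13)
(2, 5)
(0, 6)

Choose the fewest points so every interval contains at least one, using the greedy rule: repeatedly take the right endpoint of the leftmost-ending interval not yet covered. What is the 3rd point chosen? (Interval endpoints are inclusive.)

Sort by right endpoint; whenever an interval is uncovered, place a point at its right end.
By right end: [2,4]  [2,5]  [0,6]  [5,7]  [4,8]  [12,13]  [10,14]
[2,4] uncovered → point at 4; [5,7] uncovered → point at 7; [12,13] uncovered → point at 13.
Points: 4, 7, 13 (3 total).

13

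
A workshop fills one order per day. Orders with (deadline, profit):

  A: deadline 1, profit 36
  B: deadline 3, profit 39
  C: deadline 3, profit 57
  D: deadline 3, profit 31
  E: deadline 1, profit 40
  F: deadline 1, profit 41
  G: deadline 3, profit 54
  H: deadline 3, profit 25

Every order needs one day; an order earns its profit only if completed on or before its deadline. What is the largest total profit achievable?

152

By profit: C(d3,57), G(d3,54), F(d1,41), E(d1,40), B(d3,39), A(d1,36), D(d3,31), H(d3,25)
C→slot 3; G→slot 2; F→slot 1; E skipped; B skipped; A skipped; D skipped; H skipped.
Profit = 41 + 54 + 57 = 152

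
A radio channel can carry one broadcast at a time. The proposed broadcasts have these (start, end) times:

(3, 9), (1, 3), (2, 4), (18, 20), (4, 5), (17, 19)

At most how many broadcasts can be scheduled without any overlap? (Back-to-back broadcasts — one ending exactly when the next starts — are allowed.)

3

Sort by end time and greedily take each interval whose start is ≥ the last chosen end.
Sorted by end: (1,3)  (2,4)  (4,5)  (3,9)  (17,19)  (18,20)
take (1,3); skip (2,4); take (4,5); take (17,19).
Selected 3 broadcasts.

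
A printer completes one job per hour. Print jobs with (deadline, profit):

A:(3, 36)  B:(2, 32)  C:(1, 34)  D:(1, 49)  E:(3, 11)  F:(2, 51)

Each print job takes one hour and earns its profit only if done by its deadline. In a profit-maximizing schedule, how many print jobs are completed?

3

Sort by profit descending; place each in the latest free slot ≤ its deadline.
By profit: F(d2,51), D(d1,49), A(d3,36), C(d1,34), B(d2,32), E(d3,11)
F→slot 2; D→slot 1; A→slot 3; C skipped; B skipped; E skipped.
3 of 6 scheduled.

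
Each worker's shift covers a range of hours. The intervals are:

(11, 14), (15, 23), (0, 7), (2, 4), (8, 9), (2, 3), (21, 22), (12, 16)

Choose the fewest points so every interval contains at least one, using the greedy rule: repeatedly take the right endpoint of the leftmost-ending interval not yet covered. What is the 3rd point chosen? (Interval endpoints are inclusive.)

Process intervals by earliest right end; each time one isn't hit yet, stab at its right endpoint.
By right end: [2,3]  [2,4]  [0,7]  [8,9]  [11,14]  [12,16]  [21,22]  [15,23]
[2,3] uncovered → point at 3; [8,9] uncovered → point at 9; [11,14] uncovered → point at 14; [21,22] uncovered → point at 22.
Points: 3, 9, 14, 22 (4 total).

14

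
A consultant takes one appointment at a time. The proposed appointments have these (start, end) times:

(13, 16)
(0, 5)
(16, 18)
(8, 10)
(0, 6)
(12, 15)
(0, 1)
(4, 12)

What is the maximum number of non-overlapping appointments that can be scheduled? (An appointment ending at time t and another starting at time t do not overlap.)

4

Greedy by earliest finish: after sorting by end time, pick each interval compatible with the last pick.
By end time: (0,1), (0,5), (0,6), (8,10), (4,12), (12,15), (13,16), (16,18).
Pick (0,1); next start ≥ 1 → (8,10); next start ≥ 10 → (12,15); next start ≥ 15 → (16,18).
Selected 4 appointments.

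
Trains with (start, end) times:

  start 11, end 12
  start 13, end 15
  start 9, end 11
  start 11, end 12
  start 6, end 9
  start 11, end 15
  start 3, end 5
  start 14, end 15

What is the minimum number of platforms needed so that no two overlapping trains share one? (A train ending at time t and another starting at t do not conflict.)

3

The answer is the maximum number of intervals overlapping at any instant.
starts: [3, 6, 9, 11, 11, 11, 13, 14]
ends:   [5, 9, 11, 12, 12, 15, 15, 15]
s3→1 e5→0 s6→1 e9→0 s9→1 e11→0 s11→1 s11→2 s11→3  — peak 3.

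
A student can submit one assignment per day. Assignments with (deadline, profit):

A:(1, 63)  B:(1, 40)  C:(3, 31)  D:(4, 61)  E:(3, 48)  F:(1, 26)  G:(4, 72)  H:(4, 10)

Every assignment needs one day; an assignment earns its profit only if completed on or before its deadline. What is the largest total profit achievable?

Sort by profit descending; place each in the latest free slot ≤ its deadline.
Profit order: G=72 A=63 D=61 E=48 B=40 C=31 F=26 H=10
Assign: G→slot 4, A→slot 1, D→slot 3, E→slot 2, B skipped, C skipped, F skipped, H skipped.
Slots: [1:A] [2:E] [3:D] [4:G]
Profit = 63 + 48 + 61 + 72 = 244

244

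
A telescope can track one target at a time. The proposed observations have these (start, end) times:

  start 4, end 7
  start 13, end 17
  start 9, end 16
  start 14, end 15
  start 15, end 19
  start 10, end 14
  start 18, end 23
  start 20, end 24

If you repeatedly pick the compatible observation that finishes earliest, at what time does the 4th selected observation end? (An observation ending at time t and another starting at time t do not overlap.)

By end time: (4,7), (10,14), (14,15), (9,16), (13,17), (15,19), (18,23), (20,24).
Pick (4,7); next start ≥ 7 → (10,14); next start ≥ 14 → (14,15); next start ≥ 15 → (15,19); next start ≥ 19 → (20,24).
Selected: (4,7) (10,14) (14,15) (15,19) (20,24)

19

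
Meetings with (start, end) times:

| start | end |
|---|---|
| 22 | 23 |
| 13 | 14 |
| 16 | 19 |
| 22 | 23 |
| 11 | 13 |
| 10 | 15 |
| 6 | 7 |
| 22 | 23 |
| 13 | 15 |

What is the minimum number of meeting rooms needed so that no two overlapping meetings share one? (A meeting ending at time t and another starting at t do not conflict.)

Events (time:±→running): 6:+→1 7:-→0 10:+→1 11:+→2 13:-→1 13:+→2 13:+→3 … peak 3.

3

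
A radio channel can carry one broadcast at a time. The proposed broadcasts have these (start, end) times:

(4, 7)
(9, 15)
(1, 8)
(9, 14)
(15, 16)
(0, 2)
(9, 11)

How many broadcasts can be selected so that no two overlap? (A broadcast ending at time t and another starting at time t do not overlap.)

4

By end time: (0,2), (4,7), (1,8), (9,11), (9,14), (9,15), (15,16).
Pick (0,2); next start ≥ 2 → (4,7); next start ≥ 7 → (9,11); next start ≥ 11 → (15,16).
Selected 4 broadcasts.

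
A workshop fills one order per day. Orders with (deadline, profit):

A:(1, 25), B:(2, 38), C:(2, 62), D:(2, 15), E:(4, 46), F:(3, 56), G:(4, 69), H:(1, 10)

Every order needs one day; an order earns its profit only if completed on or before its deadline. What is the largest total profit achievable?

233

Sort by profit descending; place each in the latest free slot ≤ its deadline.
By profit: G(d4,69), C(d2,62), F(d3,56), E(d4,46), B(d2,38), A(d1,25), D(d2,15), H(d1,10)
G→slot 4; C→slot 2; F→slot 3; E→slot 1; B skipped; A skipped; D skipped; H skipped.
Profit = 46 + 62 + 56 + 69 = 233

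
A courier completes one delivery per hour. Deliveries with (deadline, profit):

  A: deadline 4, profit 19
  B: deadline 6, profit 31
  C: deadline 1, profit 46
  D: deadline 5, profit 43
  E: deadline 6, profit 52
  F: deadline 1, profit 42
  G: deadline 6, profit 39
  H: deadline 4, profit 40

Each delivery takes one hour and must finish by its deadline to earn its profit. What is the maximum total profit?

Take jobs in profit order; each goes to the latest open slot no later than its deadline.
By profit: E(d6,52), C(d1,46), D(d5,43), F(d1,42), H(d4,40), G(d6,39), B(d6,31), A(d4,19)
E→slot 6; C→slot 1; D→slot 5; F skipped; H→slot 4; G→slot 3; B→slot 2; A skipped.
Profit = 46 + 31 + 39 + 40 + 43 + 52 = 251

251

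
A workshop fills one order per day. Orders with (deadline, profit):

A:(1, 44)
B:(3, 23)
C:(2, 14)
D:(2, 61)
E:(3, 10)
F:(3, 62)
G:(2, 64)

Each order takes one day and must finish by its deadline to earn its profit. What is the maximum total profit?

187

By profit: G(d2,64), F(d3,62), D(d2,61), A(d1,44), B(d3,23), C(d2,14), E(d3,10)
G→slot 2; F→slot 3; D→slot 1; A skipped; B skipped; C skipped; E skipped.
Profit = 61 + 64 + 62 = 187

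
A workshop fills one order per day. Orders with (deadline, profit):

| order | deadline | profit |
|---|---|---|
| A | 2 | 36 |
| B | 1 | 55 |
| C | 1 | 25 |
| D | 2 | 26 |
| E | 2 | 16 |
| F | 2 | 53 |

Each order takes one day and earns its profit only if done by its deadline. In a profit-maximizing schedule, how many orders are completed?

Sort by profit descending; place each in the latest free slot ≤ its deadline.
By profit: B(d1,55), F(d2,53), A(d2,36), D(d2,26), C(d1,25), E(d2,16)
B→slot 1; F→slot 2; A skipped; D skipped; C skipped; E skipped.
2 of 6 scheduled.

2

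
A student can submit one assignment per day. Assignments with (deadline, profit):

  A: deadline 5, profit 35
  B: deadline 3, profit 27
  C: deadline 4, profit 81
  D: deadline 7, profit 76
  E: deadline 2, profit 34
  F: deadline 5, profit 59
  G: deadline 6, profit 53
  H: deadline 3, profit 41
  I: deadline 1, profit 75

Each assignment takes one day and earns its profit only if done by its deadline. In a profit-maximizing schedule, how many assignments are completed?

7

Take jobs in profit order; each goes to the latest open slot no later than its deadline.
By profit: C(d4,81), D(d7,76), I(d1,75), F(d5,59), G(d6,53), H(d3,41), A(d5,35), E(d2,34), B(d3,27)
C→slot 4; D→slot 7; I→slot 1; F→slot 5; G→slot 6; H→slot 3; A→slot 2; E skipped; B skipped.
7 of 9 scheduled.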